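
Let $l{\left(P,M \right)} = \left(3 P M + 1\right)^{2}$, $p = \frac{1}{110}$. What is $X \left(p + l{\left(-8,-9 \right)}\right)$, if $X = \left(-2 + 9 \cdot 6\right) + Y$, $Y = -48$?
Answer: $\frac{10359582}{55} \approx 1.8836 \cdot 10^{5}$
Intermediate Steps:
$p = \frac{1}{110} \approx 0.0090909$
$l{\left(P,M \right)} = \left(1 + 3 M P\right)^{2}$ ($l{\left(P,M \right)} = \left(3 M P + 1\right)^{2} = \left(1 + 3 M P\right)^{2}$)
$X = 4$ ($X = \left(-2 + 9 \cdot 6\right) - 48 = \left(-2 + 54\right) - 48 = 52 - 48 = 4$)
$X \left(p + l{\left(-8,-9 \right)}\right) = 4 \left(\frac{1}{110} + \left(1 + 3 \left(-9\right) \left(-8\right)\right)^{2}\right) = 4 \left(\frac{1}{110} + \left(1 + 216\right)^{2}\right) = 4 \left(\frac{1}{110} + 217^{2}\right) = 4 \left(\frac{1}{110} + 47089\right) = 4 \cdot \frac{5179791}{110} = \frac{10359582}{55}$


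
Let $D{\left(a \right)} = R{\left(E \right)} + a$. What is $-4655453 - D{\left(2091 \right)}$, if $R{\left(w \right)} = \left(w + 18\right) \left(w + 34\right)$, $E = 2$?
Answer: $-4658264$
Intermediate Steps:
$R{\left(w \right)} = \left(18 + w\right) \left(34 + w\right)$
$D{\left(a \right)} = 720 + a$ ($D{\left(a \right)} = \left(612 + 2^{2} + 52 \cdot 2\right) + a = \left(612 + 4 + 104\right) + a = 720 + a$)
$-4655453 - D{\left(2091 \right)} = -4655453 - \left(720 + 2091\right) = -4655453 - 2811 = -4658264$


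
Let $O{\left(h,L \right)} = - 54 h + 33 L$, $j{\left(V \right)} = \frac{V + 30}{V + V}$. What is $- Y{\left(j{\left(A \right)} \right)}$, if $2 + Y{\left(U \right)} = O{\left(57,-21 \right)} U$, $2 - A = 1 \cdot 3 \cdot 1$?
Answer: $- \frac{109355}{2} \approx -54678.0$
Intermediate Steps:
$A = -1$ ($A = 2 - 1 \cdot 3 \cdot 1 = 2 - 3 \cdot 1 = 2 - 3 = -1$)
$j{\left(V \right)} = \frac{30 + V}{2 V}$
$Y{\left(U \right)} = -2 - 3771 U$ ($Y{\left(U \right)} = -2 + \left(\left(-54\right) 57 + 33 \left(-21\right)\right) U = -2 + \left(-3078 - 693\right) U = -2 - 3771 U$)
$- Y{\left(j{\left(A \right)} \right)} = - (-2 - 3771 \frac{30 - 1}{2 \left(-1\right)}) = - (-2 - 3771 \cdot \frac{1}{2} \left(-1\right) 29) = - (-2 - - \frac{109359}{2}) = - (-2 + \frac{109359}{2}) = \left(-1\right) \frac{109355}{2} = - \frac{109355}{2}$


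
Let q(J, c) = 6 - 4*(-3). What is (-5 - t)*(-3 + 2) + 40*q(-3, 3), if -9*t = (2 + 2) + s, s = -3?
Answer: 6524/9 ≈ 724.89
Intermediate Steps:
t = -1/9 (t = -((2 + 2) - 3)/9 = -(4 - 3)/9 = -1/9*1 = -1/9 ≈ -0.11111)
q(J, c) = 18 (q(J, c) = 6 + 12 = 18)
(-5 - t)*(-3 + 2) + 40*q(-3, 3) = (-5 - 1*(-1/9))*(-3 + 2) + 40*18 = (-5 + 1/9)*(-1) + 720 = -44/9*(-1) + 720 = 44/9 + 720 = 6524/9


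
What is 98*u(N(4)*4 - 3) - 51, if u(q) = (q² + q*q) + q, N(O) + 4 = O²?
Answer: 401259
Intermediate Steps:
N(O) = -4 + O²
u(q) = q + 2*q² (u(q) = (q² + q²) + q = 2*q² + q = q + 2*q²)
98*u(N(4)*4 - 3) - 51 = 98*(((-4 + 4²)*4 - 3)*(1 + 2*((-4 + 4²)*4 - 3))) - 51 = 98*(((-4 + 16)*4 - 3)*(1 + 2*((-4 + 16)*4 - 3))) - 51 = 98*((12*4 - 3)*(1 + 2*(12*4 - 3))) - 51 = 98*((48 - 3)*(1 + 2*(48 - 3))) - 51 = 98*(45*(1 + 2*45)) - 51 = 98*(45*(1 + 90)) - 51 = 98*(45*91) - 51 = 98*4095 - 51 = 401310 - 51 = 401259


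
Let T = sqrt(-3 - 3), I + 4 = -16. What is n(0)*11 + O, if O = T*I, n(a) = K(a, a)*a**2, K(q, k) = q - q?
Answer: -20*I*sqrt(6) ≈ -48.99*I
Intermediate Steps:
K(q, k) = 0
I = -20 (I = -4 - 16 = -20)
T = I*sqrt(6) (T = sqrt(-6) = I*sqrt(6) ≈ 2.4495*I)
n(a) = 0 (n(a) = 0*a**2 = 0)
O = -20*I*sqrt(6) (O = (I*sqrt(6))*(-20) = -20*I*sqrt(6) ≈ -48.99*I)
n(0)*11 + O = 0*11 - 20*I*sqrt(6) = 0 - 20*I*sqrt(6) = -20*I*sqrt(6)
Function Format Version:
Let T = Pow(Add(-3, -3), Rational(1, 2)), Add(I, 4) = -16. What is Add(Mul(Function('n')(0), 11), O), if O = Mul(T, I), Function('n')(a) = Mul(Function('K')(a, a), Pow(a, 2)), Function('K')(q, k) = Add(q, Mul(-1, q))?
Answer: Mul(-20, I, Pow(6, Rational(1, 2))) ≈ Mul(-48.990, I)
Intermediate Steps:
Function('K')(q, k) = 0
I = -20 (I = Add(-4, -16) = -20)
T = Mul(I, Pow(6, Rational(1, 2))) (T = Pow(-6, Rational(1, 2)) = Mul(I, Pow(6, Rational(1, 2))) ≈ Mul(2.4495, I))
Function('n')(a) = 0 (Function('n')(a) = Mul(0, Pow(a, 2)) = 0)
O = Mul(-20, I, Pow(6, Rational(1, 2))) (O = Mul(Mul(I, Pow(6, Rational(1, 2))), -20) = Mul(-20, I, Pow(6, Rational(1, 2))) ≈ Mul(-48.990, I))
Add(Mul(Function('n')(0), 11), O) = Add(Mul(0, 11), Mul(-20, I, Pow(6, Rational(1, 2)))) = Add(0, Mul(-20, I, Pow(6, Rational(1, 2)))) = Mul(-20, I, Pow(6, Rational(1, 2)))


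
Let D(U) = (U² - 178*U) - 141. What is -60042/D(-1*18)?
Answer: -20014/1129 ≈ -17.727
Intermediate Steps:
D(U) = -141 + U² - 178*U
-60042/D(-1*18) = -60042/(-141 + (-1*18)² - (-178)*18) = -60042/(-141 + (-18)² - 178*(-18)) = -60042/(-141 + 324 + 3204) = -60042/3387 = -60042*1/3387 = -20014/1129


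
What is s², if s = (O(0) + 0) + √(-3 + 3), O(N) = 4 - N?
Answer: 16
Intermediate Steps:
s = 4 (s = ((4 - 1*0) + 0) + √(-3 + 3) = ((4 + 0) + 0) + √0 = (4 + 0) + 0 = 4 + 0 = 4)
s² = 4² = 16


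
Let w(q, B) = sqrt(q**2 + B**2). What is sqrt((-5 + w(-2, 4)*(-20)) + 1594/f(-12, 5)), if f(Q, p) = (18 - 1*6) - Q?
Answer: sqrt(2211 - 1440*sqrt(5))/6 ≈ 5.294*I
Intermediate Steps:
f(Q, p) = 12 - Q (f(Q, p) = (18 - 6) - Q = 12 - Q)
w(q, B) = sqrt(B**2 + q**2)
sqrt((-5 + w(-2, 4)*(-20)) + 1594/f(-12, 5)) = sqrt((-5 + sqrt(4**2 + (-2)**2)*(-20)) + 1594/(12 - 1*(-12))) = sqrt((-5 + sqrt(16 + 4)*(-20)) + 1594/(12 + 12)) = sqrt((-5 + sqrt(20)*(-20)) + 1594/24) = sqrt((-5 + (2*sqrt(5))*(-20)) + 1594*(1/24)) = sqrt((-5 - 40*sqrt(5)) + 797/12) = sqrt(737/12 - 40*sqrt(5))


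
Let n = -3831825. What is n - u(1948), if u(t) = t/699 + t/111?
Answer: -33034338645/8621 ≈ -3.8318e+6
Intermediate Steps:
u(t) = 90*t/8621 (u(t) = t*(1/699) + t*(1/111) = t/699 + t/111 = 90*t/8621)
n - u(1948) = -3831825 - 90*1948/8621 = -3831825 - 1*175320/8621 = -3831825 - 175320/8621 = -33034338645/8621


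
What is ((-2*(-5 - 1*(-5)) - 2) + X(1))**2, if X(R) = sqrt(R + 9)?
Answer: (2 - sqrt(10))**2 ≈ 1.3509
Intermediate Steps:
X(R) = sqrt(9 + R)
((-2*(-5 - 1*(-5)) - 2) + X(1))**2 = ((-2*(-5 - 1*(-5)) - 2) + sqrt(9 + 1))**2 = ((-2*(-5 + 5) - 2) + sqrt(10))**2 = ((-2*0 - 2) + sqrt(10))**2 = ((0 - 2) + sqrt(10))**2 = (-2 + sqrt(10))**2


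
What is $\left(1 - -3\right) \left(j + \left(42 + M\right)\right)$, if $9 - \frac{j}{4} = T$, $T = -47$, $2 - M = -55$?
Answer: $1292$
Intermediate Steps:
$M = 57$ ($M = 2 - -55 = 2 + 55 = 57$)
$j = 224$ ($j = 36 - -188 = 36 + 188 = 224$)
$\left(1 - -3\right) \left(j + \left(42 + M\right)\right) = \left(1 - -3\right) \left(224 + \left(42 + 57\right)\right) = \left(1 + 3\right) \left(224 + 99\right) = 4 \cdot 323 = 1292$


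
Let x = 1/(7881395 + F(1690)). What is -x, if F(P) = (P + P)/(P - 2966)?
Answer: -319/2514164160 ≈ -1.2688e-7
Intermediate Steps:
F(P) = 2*P/(-2966 + P) (F(P) = (2*P)/(-2966 + P) = 2*P/(-2966 + P))
x = 319/2514164160 (x = 1/(7881395 + 2*1690/(-2966 + 1690)) = 1/(7881395 + 2*1690/(-1276)) = 1/(7881395 + 2*1690*(-1/1276)) = 1/(7881395 - 845/319) = 1/(2514164160/319) = 319/2514164160 ≈ 1.2688e-7)
-x = -1*319/2514164160 = -319/2514164160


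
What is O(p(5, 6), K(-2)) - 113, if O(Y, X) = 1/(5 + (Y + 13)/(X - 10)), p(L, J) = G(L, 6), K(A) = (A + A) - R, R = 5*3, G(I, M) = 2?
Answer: -14661/130 ≈ -112.78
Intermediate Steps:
R = 15
K(A) = -15 + 2*A (K(A) = (A + A) - 1*15 = 2*A - 15 = -15 + 2*A)
p(L, J) = 2
O(Y, X) = 1/(5 + (13 + Y)/(-10 + X))
O(p(5, 6), K(-2)) - 113 = (-10 + (-15 + 2*(-2)))/(-37 + 2 + 5*(-15 + 2*(-2))) - 113 = (-10 + (-15 - 4))/(-37 + 2 + 5*(-15 - 4)) - 113 = (-10 - 19)/(-37 + 2 + 5*(-19)) - 113 = -29/(-37 + 2 - 95) - 113 = -29/(-130) - 113 = -1/130*(-29) - 113 = 29/130 - 113 = -14661/130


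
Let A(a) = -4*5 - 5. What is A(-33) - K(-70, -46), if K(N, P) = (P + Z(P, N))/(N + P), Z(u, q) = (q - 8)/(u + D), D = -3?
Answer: -36069/1421 ≈ -25.383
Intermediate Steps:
Z(u, q) = (-8 + q)/(-3 + u) (Z(u, q) = (q - 8)/(u - 3) = (-8 + q)/(-3 + u))
K(N, P) = (P + (-8 + N)/(-3 + P))/(N + P)
A(a) = -25 (A(a) = -20 - 5 = -25)
A(-33) - K(-70, -46) = -25 - (-8 - 70 - 46*(-3 - 46))/((-3 - 46)*(-70 - 46)) = -25 - (-8 - 70 - 46*(-49))/((-49)*(-116)) = -25 - (-1)*(-1)*(-8 - 70 + 2254)/(49*116) = -25 - (-1)*(-1)*2176/(49*116) = -25 - 1*544/1421 = -25 - 544/1421 = -36069/1421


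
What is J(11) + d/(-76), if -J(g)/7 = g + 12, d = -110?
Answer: -6063/38 ≈ -159.55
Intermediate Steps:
J(g) = -84 - 7*g (J(g) = -7*(g + 12) = -7*(12 + g) = -84 - 7*g)
J(11) + d/(-76) = (-84 - 7*11) - 110/(-76) = (-84 - 77) - 110*(-1/76) = -161 + 55/38 = -6063/38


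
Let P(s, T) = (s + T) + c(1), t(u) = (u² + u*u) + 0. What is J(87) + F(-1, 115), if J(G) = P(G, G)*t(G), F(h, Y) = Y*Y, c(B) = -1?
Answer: 2632099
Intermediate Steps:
t(u) = 2*u² (t(u) = (u² + u²) + 0 = 2*u² + 0 = 2*u²)
F(h, Y) = Y²
P(s, T) = -1 + T + s (P(s, T) = (s + T) - 1 = (T + s) - 1 = -1 + T + s)
J(G) = 2*G²*(-1 + 2*G) (J(G) = (-1 + G + G)*(2*G²) = (-1 + 2*G)*(2*G²) = 2*G²*(-1 + 2*G))
J(87) + F(-1, 115) = 87²*(-2 + 4*87) + 115² = 7569*(-2 + 348) + 13225 = 7569*346 + 13225 = 2618874 + 13225 = 2632099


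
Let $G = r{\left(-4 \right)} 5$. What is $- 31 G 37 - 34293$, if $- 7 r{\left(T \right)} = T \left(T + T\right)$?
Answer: $- \frac{56531}{7} \approx -8075.9$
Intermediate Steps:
$r{\left(T \right)} = - \frac{2 T^{2}}{7}$ ($r{\left(T \right)} = - \frac{T \left(T + T\right)}{7} = - \frac{T 2 T}{7} = - \frac{2 T^{2}}{7}$)
$G = - \frac{160}{7}$ ($G = - \frac{2 \left(-4\right)^{2}}{7} \cdot 5 = \left(- \frac{2}{7}\right) 16 \cdot 5 = \left(- \frac{32}{7}\right) 5 = - \frac{160}{7} \approx -22.857$)
$- 31 G 37 - 34293 = \left(-31\right) \left(- \frac{160}{7}\right) 37 - 34293 = \frac{4960}{7} \cdot 37 - 34293 = \frac{183520}{7} - 34293 = - \frac{56531}{7}$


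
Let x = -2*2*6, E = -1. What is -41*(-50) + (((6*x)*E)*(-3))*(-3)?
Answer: 3346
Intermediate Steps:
x = -24 (x = -4*6 = -24)
-41*(-50) + (((6*x)*E)*(-3))*(-3) = -41*(-50) + (((6*(-24))*(-1))*(-3))*(-3) = 2050 + (-144*(-1)*(-3))*(-3) = 2050 + (144*(-3))*(-3) = 2050 - 432*(-3) = 2050 + 1296 = 3346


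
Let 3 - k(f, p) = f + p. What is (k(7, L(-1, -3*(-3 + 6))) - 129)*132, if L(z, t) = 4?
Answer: -18084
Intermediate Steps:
k(f, p) = 3 - f - p (k(f, p) = 3 - (f + p) = 3 + (-f - p) = 3 - f - p)
(k(7, L(-1, -3*(-3 + 6))) - 129)*132 = ((3 - 1*7 - 1*4) - 129)*132 = ((3 - 7 - 4) - 129)*132 = (-8 - 129)*132 = -137*132 = -18084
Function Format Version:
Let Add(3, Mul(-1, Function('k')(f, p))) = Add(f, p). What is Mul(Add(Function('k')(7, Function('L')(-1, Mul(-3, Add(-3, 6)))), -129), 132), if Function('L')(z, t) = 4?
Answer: -18084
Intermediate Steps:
Function('k')(f, p) = Add(3, Mul(-1, f), Mul(-1, p)) (Function('k')(f, p) = Add(3, Mul(-1, Add(f, p))) = Add(3, Add(Mul(-1, f), Mul(-1, p))) = Add(3, Mul(-1, f), Mul(-1, p)))
Mul(Add(Function('k')(7, Function('L')(-1, Mul(-3, Add(-3, 6)))), -129), 132) = Mul(Add(Add(3, Mul(-1, 7), Mul(-1, 4)), -129), 132) = Mul(Add(Add(3, -7, -4), -129), 132) = Mul(Add(-8, -129), 132) = Mul(-137, 132) = -18084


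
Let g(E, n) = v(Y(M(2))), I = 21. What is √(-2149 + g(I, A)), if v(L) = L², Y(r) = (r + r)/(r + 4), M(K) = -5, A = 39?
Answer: I*√2049 ≈ 45.266*I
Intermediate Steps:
Y(r) = 2*r/(4 + r) (Y(r) = (2*r)/(4 + r) = 2*r/(4 + r))
g(E, n) = 100 (g(E, n) = (2*(-5)/(4 - 5))² = (2*(-5)/(-1))² = (2*(-5)*(-1))² = 10² = 100)
√(-2149 + g(I, A)) = √(-2149 + 100) = √(-2049) = I*√2049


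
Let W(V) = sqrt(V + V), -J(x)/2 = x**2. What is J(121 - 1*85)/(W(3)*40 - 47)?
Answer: -121824/7391 - 103680*sqrt(6)/7391 ≈ -50.844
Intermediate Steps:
J(x) = -2*x**2
W(V) = sqrt(2)*sqrt(V) (W(V) = sqrt(2*V) = sqrt(2)*sqrt(V))
J(121 - 1*85)/(W(3)*40 - 47) = (-2*(121 - 1*85)**2)/((sqrt(2)*sqrt(3))*40 - 47) = (-2*(121 - 85)**2)/(sqrt(6)*40 - 47) = (-2*36**2)/(40*sqrt(6) - 47) = (-2*1296)/(-47 + 40*sqrt(6)) = -2592/(-47 + 40*sqrt(6))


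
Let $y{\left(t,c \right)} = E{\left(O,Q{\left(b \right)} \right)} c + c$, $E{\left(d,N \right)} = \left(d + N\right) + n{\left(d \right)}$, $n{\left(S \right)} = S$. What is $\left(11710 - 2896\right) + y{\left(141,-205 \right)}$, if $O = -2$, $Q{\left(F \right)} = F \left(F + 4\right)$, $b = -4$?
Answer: $9429$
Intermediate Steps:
$Q{\left(F \right)} = F \left(4 + F\right)$
$E{\left(d,N \right)} = N + 2 d$ ($E{\left(d,N \right)} = \left(d + N\right) + d = \left(N + d\right) + d = N + 2 d$)
$y{\left(t,c \right)} = - 3 c$ ($y{\left(t,c \right)} = \left(- 4 \left(4 - 4\right) + 2 \left(-2\right)\right) c + c = \left(\left(-4\right) 0 - 4\right) c + c = \left(0 - 4\right) c + c = - 4 c + c = - 3 c$)
$\left(11710 - 2896\right) + y{\left(141,-205 \right)} = \left(11710 - 2896\right) - -615 = \left(11710 - 2896\right) + 615 = 8814 + 615 = 9429$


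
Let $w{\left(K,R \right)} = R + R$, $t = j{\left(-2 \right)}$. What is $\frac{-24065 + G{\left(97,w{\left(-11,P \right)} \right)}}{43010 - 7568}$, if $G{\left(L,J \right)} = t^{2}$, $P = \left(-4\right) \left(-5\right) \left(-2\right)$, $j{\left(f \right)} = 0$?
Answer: $- \frac{24065}{35442} \approx -0.679$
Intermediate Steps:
$t = 0$
$P = -40$ ($P = 20 \left(-2\right) = -40$)
$w{\left(K,R \right)} = 2 R$
$G{\left(L,J \right)} = 0$ ($G{\left(L,J \right)} = 0^{2} = 0$)
$\frac{-24065 + G{\left(97,w{\left(-11,P \right)} \right)}}{43010 - 7568} = \frac{-24065 + 0}{43010 - 7568} = - \frac{24065}{35442}$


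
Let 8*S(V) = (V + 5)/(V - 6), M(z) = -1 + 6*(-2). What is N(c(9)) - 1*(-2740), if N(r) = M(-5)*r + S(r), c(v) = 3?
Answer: 8102/3 ≈ 2700.7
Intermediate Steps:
M(z) = -13 (M(z) = -1 - 12 = -13)
S(V) = (5 + V)/(8*(-6 + V)) (S(V) = ((V + 5)/(V - 6))/8 = ((5 + V)/(-6 + V))/8 = (5 + V)/(8*(-6 + V)))
N(r) = -13*r + (5 + r)/(8*(-6 + r))
N(c(9)) - 1*(-2740) = (5 + 3 - 104*3*(-6 + 3))/(8*(-6 + 3)) - 1*(-2740) = (⅛)*(5 + 3 - 104*3*(-3))/(-3) + 2740 = (⅛)*(-⅓)*(5 + 3 + 936) + 2740 = (⅛)*(-⅓)*944 + 2740 = -118/3 + 2740 = 8102/3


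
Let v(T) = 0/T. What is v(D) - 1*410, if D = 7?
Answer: -410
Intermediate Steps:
v(T) = 0
v(D) - 1*410 = 0 - 1*410 = 0 - 410 = -410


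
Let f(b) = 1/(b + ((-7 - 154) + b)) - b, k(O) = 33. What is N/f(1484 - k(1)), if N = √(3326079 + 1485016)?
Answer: -2741*√4811095/3977190 ≈ -1.5117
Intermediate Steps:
f(b) = 1/(-161 + 2*b) - b (f(b) = 1/(b + (-161 + b)) - b = 1/(-161 + 2*b) - b)
N = √4811095 ≈ 2193.4
N/f(1484 - k(1)) = √4811095/(((1 - 2*(1484 - 1*33)² + 161*(1484 - 1*33))/(-161 + 2*(1484 - 1*33)))) = √4811095/(((1 - 2*(1484 - 33)² + 161*(1484 - 33))/(-161 + 2*(1484 - 33)))) = √4811095/(((1 - 2*1451² + 161*1451)/(-161 + 2*1451))) = √4811095/(((1 - 2*2105401 + 233611)/(-161 + 2902))) = √4811095/(((1 - 4210802 + 233611)/2741)) = √4811095/(((1/2741)*(-3977190))) = √4811095/(-3977190/2741) = √4811095*(-2741/3977190) = -2741*√4811095/3977190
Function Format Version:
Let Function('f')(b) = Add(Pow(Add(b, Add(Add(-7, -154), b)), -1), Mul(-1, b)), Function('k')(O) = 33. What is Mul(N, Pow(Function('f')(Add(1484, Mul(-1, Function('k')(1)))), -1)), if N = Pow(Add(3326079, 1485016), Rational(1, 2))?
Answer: Mul(Rational(-2741, 3977190), Pow(4811095, Rational(1, 2))) ≈ -1.5117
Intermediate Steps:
Function('f')(b) = Add(Pow(Add(-161, Mul(2, b)), -1), Mul(-1, b)) (Function('f')(b) = Add(Pow(Add(b, Add(-161, b)), -1), Mul(-1, b)) = Add(Pow(Add(-161, Mul(2, b)), -1), Mul(-1, b)))
N = Pow(4811095, Rational(1, 2)) ≈ 2193.4
Mul(N, Pow(Function('f')(Add(1484, Mul(-1, Function('k')(1)))), -1)) = Mul(Pow(4811095, Rational(1, 2)), Pow(Mul(Pow(Add(-161, Mul(2, Add(1484, Mul(-1, 33)))), -1), Add(1, Mul(-2, Pow(Add(1484, Mul(-1, 33)), 2)), Mul(161, Add(1484, Mul(-1, 33))))), -1)) = Mul(Pow(4811095, Rational(1, 2)), Pow(Mul(Pow(Add(-161, Mul(2, Add(1484, -33))), -1), Add(1, Mul(-2, Pow(Add(1484, -33), 2)), Mul(161, Add(1484, -33)))), -1)) = Mul(Pow(4811095, Rational(1, 2)), Pow(Mul(Pow(Add(-161, Mul(2, 1451)), -1), Add(1, Mul(-2, Pow(1451, 2)), Mul(161, 1451))), -1)) = Mul(Pow(4811095, Rational(1, 2)), Pow(Mul(Pow(Add(-161, 2902), -1), Add(1, Mul(-2, 2105401), 233611)), -1)) = Mul(Pow(4811095, Rational(1, 2)), Pow(Mul(Pow(2741, -1), Add(1, -4210802, 233611)), -1)) = Mul(Pow(4811095, Rational(1, 2)), Pow(Mul(Rational(1, 2741), -3977190), -1)) = Mul(Pow(4811095, Rational(1, 2)), Pow(Rational(-3977190, 2741), -1)) = Mul(Pow(4811095, Rational(1, 2)), Rational(-2741, 3977190)) = Mul(Rational(-2741, 3977190), Pow(4811095, Rational(1, 2)))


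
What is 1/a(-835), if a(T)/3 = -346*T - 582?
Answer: 1/864984 ≈ 1.1561e-6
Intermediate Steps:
a(T) = -1746 - 1038*T (a(T) = 3*(-346*T - 582) = 3*(-582 - 346*T) = -1746 - 1038*T)
1/a(-835) = 1/(-1746 - 1038*(-835)) = 1/(-1746 + 866730) = 1/864984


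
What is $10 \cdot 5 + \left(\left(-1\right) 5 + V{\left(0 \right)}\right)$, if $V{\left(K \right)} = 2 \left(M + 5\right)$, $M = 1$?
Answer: $57$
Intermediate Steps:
$V{\left(K \right)} = 12$ ($V{\left(K \right)} = 2 \left(1 + 5\right) = 2 \cdot 6 = 12$)
$10 \cdot 5 + \left(\left(-1\right) 5 + V{\left(0 \right)}\right) = 10 \cdot 5 + \left(\left(-1\right) 5 + 12\right) = 50 + \left(-5 + 12\right) = 50 + 7 = 57$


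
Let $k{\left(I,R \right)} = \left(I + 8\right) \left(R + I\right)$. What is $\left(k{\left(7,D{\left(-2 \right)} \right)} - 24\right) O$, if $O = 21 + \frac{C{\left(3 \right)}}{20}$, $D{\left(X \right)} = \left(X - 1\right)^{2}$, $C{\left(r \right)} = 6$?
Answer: $\frac{23004}{5} \approx 4600.8$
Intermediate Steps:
$D{\left(X \right)} = \left(-1 + X\right)^{2}$
$k{\left(I,R \right)} = \left(8 + I\right) \left(I + R\right)$
$O = \frac{213}{10}$ ($O = 21 + \frac{6}{20} = 21 + 6 \cdot \frac{1}{20} = 21 + \frac{3}{10} = \frac{213}{10} \approx 21.3$)
$\left(k{\left(7,D{\left(-2 \right)} \right)} - 24\right) O = \left(\left(7^{2} + 8 \cdot 7 + 8 \left(-1 - 2\right)^{2} + 7 \left(-1 - 2\right)^{2}\right) - 24\right) \frac{213}{10} = \left(\left(49 + 56 + 8 \left(-3\right)^{2} + 7 \left(-3\right)^{2}\right) - 24\right) \frac{213}{10} = \left(\left(49 + 56 + 8 \cdot 9 + 7 \cdot 9\right) - 24\right) \frac{213}{10} = \left(\left(49 + 56 + 72 + 63\right) - 24\right) \frac{213}{10} = \left(240 - 24\right) \frac{213}{10} = 216 \cdot \frac{213}{10} = \frac{23004}{5}$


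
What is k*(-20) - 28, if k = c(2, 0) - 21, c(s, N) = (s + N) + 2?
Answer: 312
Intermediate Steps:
c(s, N) = 2 + N + s (c(s, N) = (N + s) + 2 = 2 + N + s)
k = -17 (k = (2 + 0 + 2) - 21 = 4 - 21 = -17)
k*(-20) - 28 = -17*(-20) - 28 = 340 - 28 = 312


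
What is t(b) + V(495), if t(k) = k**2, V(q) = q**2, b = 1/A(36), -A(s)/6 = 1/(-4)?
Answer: 2205229/9 ≈ 2.4503e+5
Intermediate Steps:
A(s) = 3/2 (A(s) = -6/(-4) = -6*(-1/4) = 3/2)
b = 2/3 (b = 1/(3/2) = 2/3 ≈ 0.66667)
t(b) + V(495) = (2/3)**2 + 495**2 = 4/9 + 245025 = 2205229/9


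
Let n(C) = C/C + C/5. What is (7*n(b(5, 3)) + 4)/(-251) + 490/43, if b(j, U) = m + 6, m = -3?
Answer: 611682/53965 ≈ 11.335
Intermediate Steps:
b(j, U) = 3 (b(j, U) = -3 + 6 = 3)
n(C) = 1 + C/5 (n(C) = 1 + C*(1/5) = 1 + C/5)
(7*n(b(5, 3)) + 4)/(-251) + 490/43 = (7*(1 + (1/5)*3) + 4)/(-251) + 490/43 = (7*(1 + 3/5) + 4)*(-1/251) + 490*(1/43) = (7*(8/5) + 4)*(-1/251) + 490/43 = (56/5 + 4)*(-1/251) + 490/43 = (76/5)*(-1/251) + 490/43 = -76/1255 + 490/43 = 611682/53965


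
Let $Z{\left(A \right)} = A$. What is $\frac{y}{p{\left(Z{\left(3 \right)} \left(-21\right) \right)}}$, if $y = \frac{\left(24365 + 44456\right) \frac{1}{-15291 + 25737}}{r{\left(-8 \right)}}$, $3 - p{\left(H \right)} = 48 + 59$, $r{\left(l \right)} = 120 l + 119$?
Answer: $\frac{68821}{913648944} \approx 7.5325 \cdot 10^{-5}$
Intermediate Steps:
$r{\left(l \right)} = 119 + 120 l$
$p{\left(H \right)} = -104$ ($p{\left(H \right)} = 3 - \left(48 + 59\right) = 3 - 107 = -104$)
$y = - \frac{68821}{8785086}$ ($y = \frac{\left(24365 + 44456\right) \frac{1}{-15291 + 25737}}{119 + 120 \left(-8\right)} = \frac{68821 \cdot \frac{1}{10446}}{119 - 960} = \frac{68821 \cdot \frac{1}{10446}}{-841} = \frac{68821}{10446} \left(- \frac{1}{841}\right) = - \frac{68821}{8785086} \approx -0.0078338$)
$\frac{y}{p{\left(Z{\left(3 \right)} \left(-21\right) \right)}} = - \frac{68821}{8785086 \left(-104\right)} = \left(- \frac{68821}{8785086}\right) \left(- \frac{1}{104}\right) = \frac{68821}{913648944}$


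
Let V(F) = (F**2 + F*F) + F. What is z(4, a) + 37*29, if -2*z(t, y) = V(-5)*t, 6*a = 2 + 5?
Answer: 983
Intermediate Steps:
a = 7/6 (a = (2 + 5)/6 = (1/6)*7 = 7/6 ≈ 1.1667)
V(F) = F + 2*F**2 (V(F) = (F**2 + F**2) + F = 2*F**2 + F = F + 2*F**2)
z(t, y) = -45*t/2 (z(t, y) = -(-5*(1 + 2*(-5)))*t/2 = -(-5*(1 - 10))*t/2 = -(-5*(-9))*t/2 = -45*t/2)
z(4, a) + 37*29 = -45/2*4 + 37*29 = -90 + 1073 = 983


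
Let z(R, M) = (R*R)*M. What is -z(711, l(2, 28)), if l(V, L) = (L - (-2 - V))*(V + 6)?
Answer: -129413376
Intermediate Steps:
l(V, L) = (6 + V)*(2 + L + V) (l(V, L) = (L + (2 + V))*(6 + V) = (2 + L + V)*(6 + V) = (6 + V)*(2 + L + V))
z(R, M) = M*R**2 (z(R, M) = R**2*M = M*R**2)
-z(711, l(2, 28)) = -(12 + 2**2 + 6*28 + 8*2 + 28*2)*711**2 = -(12 + 4 + 168 + 16 + 56)*505521 = -256*505521 = -1*129413376 = -129413376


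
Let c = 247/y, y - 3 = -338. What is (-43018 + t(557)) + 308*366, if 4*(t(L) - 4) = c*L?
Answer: 93279181/1340 ≈ 69611.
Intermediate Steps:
y = -335 (y = 3 - 338 = -335)
c = -247/335 (c = 247/(-335) = 247*(-1/335) = -247/335 ≈ -0.73731)
t(L) = 4 - 247*L/1340 (t(L) = 4 + (-247*L/335)/4 = 4 - 247*L/1340)
(-43018 + t(557)) + 308*366 = (-43018 + (4 - 247/1340*557)) + 308*366 = (-43018 + (4 - 137579/1340)) + 112728 = (-43018 - 132219/1340) + 112728 = -57776339/1340 + 112728 = 93279181/1340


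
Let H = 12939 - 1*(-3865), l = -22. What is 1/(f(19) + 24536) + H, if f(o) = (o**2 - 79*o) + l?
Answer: 392776697/23374 ≈ 16804.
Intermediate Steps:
f(o) = -22 + o**2 - 79*o (f(o) = (o**2 - 79*o) - 22 = -22 + o**2 - 79*o)
H = 16804 (H = 12939 + 3865 = 16804)
1/(f(19) + 24536) + H = 1/((-22 + 19**2 - 79*19) + 24536) + 16804 = 1/((-22 + 361 - 1501) + 24536) + 16804 = 1/(-1162 + 24536) + 16804 = 1/23374 + 16804 = 392776697/23374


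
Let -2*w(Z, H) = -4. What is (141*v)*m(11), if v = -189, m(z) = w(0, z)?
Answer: -53298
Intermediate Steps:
w(Z, H) = 2 (w(Z, H) = -1/2*(-4) = 2)
m(z) = 2
(141*v)*m(11) = (141*(-189))*2 = -26649*2 = -53298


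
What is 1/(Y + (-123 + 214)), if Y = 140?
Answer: 1/231 ≈ 0.0043290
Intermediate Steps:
1/(Y + (-123 + 214)) = 1/(140 + (-123 + 214)) = 1/(140 + 91) = 1/231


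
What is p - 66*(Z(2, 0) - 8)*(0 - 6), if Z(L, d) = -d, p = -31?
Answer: -3199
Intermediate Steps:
p - 66*(Z(2, 0) - 8)*(0 - 6) = -31 - 66*(-1*0 - 8)*(0 - 6) = -31 - 66*(0 - 8)*(-6) = -31 - (-528)*(-6) = -31 - 66*48 = -31 - 3168 = -3199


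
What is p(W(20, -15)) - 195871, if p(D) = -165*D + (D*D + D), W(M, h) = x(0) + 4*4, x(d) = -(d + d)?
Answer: -198239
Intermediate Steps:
x(d) = -2*d
W(M, h) = 16 (W(M, h) = -2*0 + 4*4 = 0 + 16 = 16)
p(D) = D² - 164*D (p(D) = -165*D + (D² + D) = -165*D + (D + D²) = D² - 164*D)
p(W(20, -15)) - 195871 = 16*(-164 + 16) - 195871 = 16*(-148) - 195871 = -2368 - 195871 = -198239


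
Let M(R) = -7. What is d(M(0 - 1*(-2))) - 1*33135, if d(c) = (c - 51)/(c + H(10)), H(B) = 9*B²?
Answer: -29589613/893 ≈ -33135.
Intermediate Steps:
d(c) = (-51 + c)/(900 + c) (d(c) = (c - 51)/(c + 9*10²) = (-51 + c)/(c + 9*100) = (-51 + c)/(c + 900) = (-51 + c)/(900 + c))
d(M(0 - 1*(-2))) - 1*33135 = (-51 - 7)/(900 - 7) - 1*33135 = -58/893 - 33135 = -29589613/893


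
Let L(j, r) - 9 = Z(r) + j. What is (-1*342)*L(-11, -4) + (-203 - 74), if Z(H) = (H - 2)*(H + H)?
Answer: -16009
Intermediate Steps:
Z(H) = 2*H*(-2 + H) (Z(H) = (-2 + H)*(2*H) = 2*H*(-2 + H))
L(j, r) = 9 + j + 2*r*(-2 + r) (L(j, r) = 9 + (2*r*(-2 + r) + j) = 9 + (j + 2*r*(-2 + r)) = 9 + j + 2*r*(-2 + r))
(-1*342)*L(-11, -4) + (-203 - 74) = (-1*342)*(9 - 11 + 2*(-4)*(-2 - 4)) + (-203 - 74) = -342*(9 - 11 + 2*(-4)*(-6)) - 277 = -342*(9 - 11 + 48) - 277 = -342*46 - 277 = -15732 - 277 = -16009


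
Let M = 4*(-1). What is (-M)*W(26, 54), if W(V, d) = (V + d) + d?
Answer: 536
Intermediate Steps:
M = -4
W(V, d) = V + 2*d
(-M)*W(26, 54) = (-1*(-4))*(26 + 2*54) = 4*(26 + 108) = 4*134 = 536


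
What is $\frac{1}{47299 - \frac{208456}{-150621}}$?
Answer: $\frac{150621}{7124431135} \approx 2.1141 \cdot 10^{-5}$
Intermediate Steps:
$\frac{1}{47299 - \frac{208456}{-150621}} = \frac{1}{47299 - - \frac{208456}{150621}} = \frac{1}{47299 + \frac{208456}{150621}} = \frac{1}{\frac{7124431135}{150621}} = \frac{150621}{7124431135}$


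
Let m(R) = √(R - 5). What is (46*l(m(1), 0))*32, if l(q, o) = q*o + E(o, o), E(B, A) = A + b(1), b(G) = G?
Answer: 1472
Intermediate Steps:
m(R) = √(-5 + R)
E(B, A) = 1 + A (E(B, A) = A + 1 = 1 + A)
l(q, o) = 1 + o + o*q (l(q, o) = q*o + (1 + o) = o*q + (1 + o) = 1 + o + o*q)
(46*l(m(1), 0))*32 = (46*(1 + 0 + 0*√(-5 + 1)))*32 = (46*(1 + 0 + 0*√(-4)))*32 = (46*(1 + 0 + 0*(2*I)))*32 = (46*(1 + 0 + 0))*32 = (46*1)*32 = 46*32 = 1472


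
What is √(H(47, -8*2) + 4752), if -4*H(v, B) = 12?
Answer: √4749 ≈ 68.913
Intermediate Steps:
H(v, B) = -3 (H(v, B) = -¼*12 = -3)
√(H(47, -8*2) + 4752) = √(-3 + 4752) = √4749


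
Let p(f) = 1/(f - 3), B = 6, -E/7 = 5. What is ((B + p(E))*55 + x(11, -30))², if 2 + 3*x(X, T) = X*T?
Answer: 616975921/12996 ≈ 47474.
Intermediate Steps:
E = -35 (E = -7*5 = -35)
p(f) = 1/(-3 + f)
x(X, T) = -⅔ + T*X/3 (x(X, T) = -⅔ + (X*T)/3 = -⅔ + (T*X)/3 = -⅔ + T*X/3)
((B + p(E))*55 + x(11, -30))² = ((6 + 1/(-3 - 35))*55 + (-⅔ + (⅓)*(-30)*11))² = ((6 + 1/(-38))*55 + (-⅔ - 110))² = ((6 - 1/38)*55 - 332/3)² = ((227/38)*55 - 332/3)² = (12485/38 - 332/3)² = (24839/114)² = 616975921/12996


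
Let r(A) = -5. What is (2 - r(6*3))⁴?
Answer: 2401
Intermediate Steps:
(2 - r(6*3))⁴ = (2 - 1*(-5))⁴ = (2 + 5)⁴ = 7⁴ = 2401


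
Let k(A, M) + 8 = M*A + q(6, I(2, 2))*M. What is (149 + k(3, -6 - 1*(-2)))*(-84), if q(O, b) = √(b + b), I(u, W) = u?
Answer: -10164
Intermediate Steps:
q(O, b) = √2*√b (q(O, b) = √(2*b) = √2*√b)
k(A, M) = -8 + 2*M + A*M (k(A, M) = -8 + (M*A + (√2*√2)*M) = -8 + (A*M + 2*M) = -8 + (2*M + A*M) = -8 + 2*M + A*M)
(149 + k(3, -6 - 1*(-2)))*(-84) = (149 + (-8 + 2*(-6 - 1*(-2)) + 3*(-6 - 1*(-2))))*(-84) = (149 + (-8 + 2*(-6 + 2) + 3*(-6 + 2)))*(-84) = (149 + (-8 + 2*(-4) + 3*(-4)))*(-84) = (149 + (-8 - 8 - 12))*(-84) = (149 - 28)*(-84) = 121*(-84) = -10164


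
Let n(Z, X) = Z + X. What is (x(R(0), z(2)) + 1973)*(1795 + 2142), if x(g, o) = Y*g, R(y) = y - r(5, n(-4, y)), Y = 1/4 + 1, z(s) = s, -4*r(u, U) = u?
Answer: 124381641/16 ≈ 7.7739e+6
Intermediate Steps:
n(Z, X) = X + Z
r(u, U) = -u/4
Y = 5/4 (Y = 1*(¼) + 1 = ¼ + 1 = 5/4 ≈ 1.2500)
R(y) = 5/4 + y (R(y) = y - (-1)*5/4 = y - 1*(-5/4) = y + 5/4 = 5/4 + y)
x(g, o) = 5*g/4
(x(R(0), z(2)) + 1973)*(1795 + 2142) = (5*(5/4 + 0)/4 + 1973)*(1795 + 2142) = ((5/4)*(5/4) + 1973)*3937 = (25/16 + 1973)*3937 = (31593/16)*3937 = 124381641/16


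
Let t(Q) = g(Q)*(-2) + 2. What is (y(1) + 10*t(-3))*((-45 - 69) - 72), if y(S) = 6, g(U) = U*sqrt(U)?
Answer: -4836 - 11160*I*sqrt(3) ≈ -4836.0 - 19330.0*I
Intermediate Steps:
g(U) = U**(3/2)
t(Q) = 2 - 2*Q**(3/2) (t(Q) = Q**(3/2)*(-2) + 2 = -2*Q**(3/2) + 2 = 2 - 2*Q**(3/2))
(y(1) + 10*t(-3))*((-45 - 69) - 72) = (6 + 10*(2 - (-6)*I*sqrt(3)))*((-45 - 69) - 72) = (6 + 10*(2 - (-6)*I*sqrt(3)))*(-114 - 72) = (6 + 10*(2 + 6*I*sqrt(3)))*(-186) = (6 + (20 + 60*I*sqrt(3)))*(-186) = (26 + 60*I*sqrt(3))*(-186) = -4836 - 11160*I*sqrt(3)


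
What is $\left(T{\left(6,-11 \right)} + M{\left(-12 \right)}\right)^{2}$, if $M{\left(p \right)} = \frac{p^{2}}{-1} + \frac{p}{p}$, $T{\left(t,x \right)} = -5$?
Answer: $21904$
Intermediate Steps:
$M{\left(p \right)} = 1 - p^{2}$ ($M{\left(p \right)} = p^{2} \left(-1\right) + 1 = - p^{2} + 1 = 1 - p^{2}$)
$\left(T{\left(6,-11 \right)} + M{\left(-12 \right)}\right)^{2} = \left(-5 + \left(1 - \left(-12\right)^{2}\right)\right)^{2} = \left(-5 + \left(1 - 144\right)\right)^{2} = \left(-5 - 143\right)^{2} = \left(-148\right)^{2} = 21904$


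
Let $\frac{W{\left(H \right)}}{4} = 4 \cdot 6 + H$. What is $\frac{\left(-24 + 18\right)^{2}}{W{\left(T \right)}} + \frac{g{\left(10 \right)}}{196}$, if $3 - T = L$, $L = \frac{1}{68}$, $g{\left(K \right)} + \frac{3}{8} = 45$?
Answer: $\frac{230673}{411040} \approx 0.56119$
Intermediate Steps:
$g{\left(K \right)} = \frac{357}{8}$ ($g{\left(K \right)} = - \frac{3}{8} + 45 = \frac{357}{8}$)
$L = \frac{1}{68} \approx 0.014706$
$T = \frac{203}{68}$ ($T = 3 - \frac{1}{68} = \frac{203}{68} \approx 2.9853$)
$W{\left(H \right)} = 96 + 4 H$ ($W{\left(H \right)} = 4 \left(4 \cdot 6 + H\right) = 4 \left(24 + H\right) = 96 + 4 H$)
$\frac{\left(-24 + 18\right)^{2}}{W{\left(T \right)}} + \frac{g{\left(10 \right)}}{196} = \frac{\left(-24 + 18\right)^{2}}{96 + 4 \cdot \frac{203}{68}} + \frac{357}{8 \cdot 196} = \frac{\left(-6\right)^{2}}{96 + \frac{203}{17}} + \frac{357}{8} \cdot \frac{1}{196} = \frac{36}{\frac{1835}{17}} + \frac{51}{224} = 36 \cdot \frac{17}{1835} + \frac{51}{224} = \frac{612}{1835} + \frac{51}{224} = \frac{230673}{411040}$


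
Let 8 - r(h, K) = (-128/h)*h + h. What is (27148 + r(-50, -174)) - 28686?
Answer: -1352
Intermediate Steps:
r(h, K) = 136 - h (r(h, K) = 8 - ((-128/h)*h + h) = 8 - (-128 + h) = 8 + (128 - h) = 136 - h)
(27148 + r(-50, -174)) - 28686 = (27148 + (136 - 1*(-50))) - 28686 = (27148 + (136 + 50)) - 28686 = (27148 + 186) - 28686 = 27334 - 28686 = -1352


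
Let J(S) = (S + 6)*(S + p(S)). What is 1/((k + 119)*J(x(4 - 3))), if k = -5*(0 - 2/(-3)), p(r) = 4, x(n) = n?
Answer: 3/12145 ≈ 0.00024702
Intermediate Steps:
k = -10/3 (k = -5*(0 - 2*(-1/3)) = -5*(0 + 2/3) = -5*2/3 = -10/3 ≈ -3.3333)
J(S) = (4 + S)*(6 + S) (J(S) = (S + 6)*(S + 4) = (6 + S)*(4 + S) = (4 + S)*(6 + S))
1/((k + 119)*J(x(4 - 3))) = 1/((-10/3 + 119)*(24 + (4 - 3)**2 + 10*(4 - 3))) = 1/(347*(24 + 1**2 + 10*1)/3) = 1/(347*(24 + 1 + 10)/3) = 1/((347/3)*35) = 1/(12145/3) = 3/12145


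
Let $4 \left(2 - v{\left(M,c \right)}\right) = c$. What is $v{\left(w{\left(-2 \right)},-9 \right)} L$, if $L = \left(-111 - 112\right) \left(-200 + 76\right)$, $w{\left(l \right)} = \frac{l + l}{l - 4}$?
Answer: $117521$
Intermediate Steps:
$w{\left(l \right)} = \frac{2 l}{-4 + l}$
$v{\left(M,c \right)} = 2 - \frac{c}{4}$
$L = 27652$ ($L = \left(-223\right) \left(-124\right) = 27652$)
$v{\left(w{\left(-2 \right)},-9 \right)} L = \left(2 - - \frac{9}{4}\right) 27652 = \left(2 + \frac{9}{4}\right) 27652 = \frac{17}{4} \cdot 27652 = 117521$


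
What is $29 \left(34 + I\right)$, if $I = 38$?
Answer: $2088$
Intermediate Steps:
$29 \left(34 + I\right) = 29 \left(34 + 38\right) = 29 \cdot 72 = 2088$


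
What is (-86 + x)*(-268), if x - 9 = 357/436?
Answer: 2225405/109 ≈ 20417.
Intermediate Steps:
x = 4281/436 (x = 9 + 357/436 = 4281/436 ≈ 9.8188)
(-86 + x)*(-268) = (-86 + 4281/436)*(-268) = -33215/436*(-268) = 2225405/109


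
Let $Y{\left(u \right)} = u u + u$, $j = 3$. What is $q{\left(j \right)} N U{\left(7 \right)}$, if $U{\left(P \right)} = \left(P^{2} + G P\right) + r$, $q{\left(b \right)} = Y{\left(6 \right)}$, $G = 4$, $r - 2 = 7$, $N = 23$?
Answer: $83076$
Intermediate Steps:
$r = 9$ ($r = 2 + 7 = 9$)
$Y{\left(u \right)} = u + u^{2}$ ($Y{\left(u \right)} = u^{2} + u = u + u^{2}$)
$q{\left(b \right)} = 42$ ($q{\left(b \right)} = 6 \left(1 + 6\right) = 6 \cdot 7 = 42$)
$U{\left(P \right)} = 9 + P^{2} + 4 P$ ($U{\left(P \right)} = \left(P^{2} + 4 P\right) + 9 = 9 + P^{2} + 4 P$)
$q{\left(j \right)} N U{\left(7 \right)} = 42 \cdot 23 \left(9 + 7^{2} + 4 \cdot 7\right) = 966 \left(9 + 49 + 28\right) = 966 \cdot 86 = 83076$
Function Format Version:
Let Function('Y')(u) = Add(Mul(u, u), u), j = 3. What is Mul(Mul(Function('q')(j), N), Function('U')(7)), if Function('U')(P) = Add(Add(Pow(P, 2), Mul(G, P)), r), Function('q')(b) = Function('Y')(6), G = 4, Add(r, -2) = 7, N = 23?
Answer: 83076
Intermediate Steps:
r = 9 (r = Add(2, 7) = 9)
Function('Y')(u) = Add(u, Pow(u, 2)) (Function('Y')(u) = Add(Pow(u, 2), u) = Add(u, Pow(u, 2)))
Function('q')(b) = 42 (Function('q')(b) = Mul(6, Add(1, 6)) = Mul(6, 7) = 42)
Function('U')(P) = Add(9, Pow(P, 2), Mul(4, P)) (Function('U')(P) = Add(Add(Pow(P, 2), Mul(4, P)), 9) = Add(9, Pow(P, 2), Mul(4, P)))
Mul(Mul(Function('q')(j), N), Function('U')(7)) = Mul(Mul(42, 23), Add(9, Pow(7, 2), Mul(4, 7))) = Mul(966, Add(9, 49, 28)) = Mul(966, 86) = 83076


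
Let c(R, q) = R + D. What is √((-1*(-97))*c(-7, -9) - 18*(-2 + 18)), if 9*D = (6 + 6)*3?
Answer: I*√579 ≈ 24.062*I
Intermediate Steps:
D = 4 (D = ((6 + 6)*3)/9 = (12*3)/9 = (⅑)*36 = 4)
c(R, q) = 4 + R (c(R, q) = R + 4 = 4 + R)
√((-1*(-97))*c(-7, -9) - 18*(-2 + 18)) = √((-1*(-97))*(4 - 7) - 18*(-2 + 18)) = √(97*(-3) - 18*16) = √(-291 - 288) = √(-579) = I*√579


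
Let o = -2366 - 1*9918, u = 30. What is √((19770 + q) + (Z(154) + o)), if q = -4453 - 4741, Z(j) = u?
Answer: I*√1678 ≈ 40.963*I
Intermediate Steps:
Z(j) = 30
o = -12284 (o = -2366 - 9918 = -12284)
q = -9194
√((19770 + q) + (Z(154) + o)) = √((19770 - 9194) + (30 - 12284)) = √(10576 - 12254) = √(-1678) = I*√1678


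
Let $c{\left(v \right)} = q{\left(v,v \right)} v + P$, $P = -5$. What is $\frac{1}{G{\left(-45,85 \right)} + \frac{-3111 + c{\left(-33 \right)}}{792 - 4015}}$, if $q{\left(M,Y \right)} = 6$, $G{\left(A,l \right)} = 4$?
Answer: $\frac{3223}{16206} \approx 0.19888$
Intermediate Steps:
$c{\left(v \right)} = -5 + 6 v$ ($c{\left(v \right)} = 6 v - 5 = -5 + 6 v$)
$\frac{1}{G{\left(-45,85 \right)} + \frac{-3111 + c{\left(-33 \right)}}{792 - 4015}} = \frac{1}{4 + \frac{-3111 + \left(-5 + 6 \left(-33\right)\right)}{792 - 4015}} = \frac{1}{4 + \frac{-3111 - 203}{-3223}} = \frac{1}{4 + \left(-3111 - 203\right) \left(- \frac{1}{3223}\right)} = \frac{1}{4 - - \frac{3314}{3223}} = \frac{1}{4 + \frac{3314}{3223}} = \frac{1}{\frac{16206}{3223}} = \frac{3223}{16206}$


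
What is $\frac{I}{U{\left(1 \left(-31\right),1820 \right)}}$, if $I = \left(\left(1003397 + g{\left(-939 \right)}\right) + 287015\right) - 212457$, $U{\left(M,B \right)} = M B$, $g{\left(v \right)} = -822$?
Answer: $- \frac{1077133}{56420} \approx -19.091$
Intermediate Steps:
$U{\left(M,B \right)} = B M$
$I = 1077133$ ($I = \left(\left(1003397 - 822\right) + 287015\right) - 212457 = \left(1002575 + 287015\right) - 212457 = 1289590 - 212457 = 1077133$)
$\frac{I}{U{\left(1 \left(-31\right),1820 \right)}} = \frac{1077133}{1820 \cdot 1 \left(-31\right)} = \frac{1077133}{1820 \left(-31\right)} = \frac{1077133}{-56420} = 1077133 \left(- \frac{1}{56420}\right) = - \frac{1077133}{56420}$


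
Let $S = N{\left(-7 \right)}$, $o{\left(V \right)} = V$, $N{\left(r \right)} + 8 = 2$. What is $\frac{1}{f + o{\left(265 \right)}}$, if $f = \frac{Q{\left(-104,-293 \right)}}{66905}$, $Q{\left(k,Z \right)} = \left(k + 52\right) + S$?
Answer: $\frac{66905}{17729767} \approx 0.0037736$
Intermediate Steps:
$N{\left(r \right)} = -6$ ($N{\left(r \right)} = -8 + 2 = -6$)
$S = -6$
$Q{\left(k,Z \right)} = 46 + k$ ($Q{\left(k,Z \right)} = \left(k + 52\right) - 6 = \left(52 + k\right) - 6 = 46 + k$)
$f = - \frac{58}{66905}$ ($f = \frac{46 - 104}{66905} = \left(-58\right) \frac{1}{66905} = - \frac{58}{66905} \approx -0.0008669$)
$\frac{1}{f + o{\left(265 \right)}} = \frac{1}{- \frac{58}{66905} + 265} = \frac{1}{\frac{17729767}{66905}} = \frac{66905}{17729767}$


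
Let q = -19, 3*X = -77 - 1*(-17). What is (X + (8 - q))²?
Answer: 49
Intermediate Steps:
X = -20 (X = (-77 - 1*(-17))/3 = (-77 + 17)/3 = (⅓)*(-60) = -20)
(X + (8 - q))² = (-20 + (8 - 1*(-19)))² = (-20 + (8 + 19))² = (-20 + 27)² = 7² = 49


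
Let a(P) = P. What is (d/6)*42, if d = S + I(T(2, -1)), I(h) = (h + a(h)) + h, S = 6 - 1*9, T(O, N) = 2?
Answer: 21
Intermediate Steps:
S = -3 (S = 6 - 9 = -3)
I(h) = 3*h (I(h) = (h + h) + h = 2*h + h = 3*h)
d = 3 (d = -3 + 3*2 = -3 + 6 = 3)
(d/6)*42 = (3/6)*42 = (3*(1/6))*42 = (1/2)*42 = 21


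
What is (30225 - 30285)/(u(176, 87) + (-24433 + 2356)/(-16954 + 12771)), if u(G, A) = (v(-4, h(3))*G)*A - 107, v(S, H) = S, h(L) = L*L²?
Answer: 62745/64156472 ≈ 0.00097800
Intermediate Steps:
h(L) = L³
u(G, A) = -107 - 4*A*G (u(G, A) = (-4*G)*A - 107 = -4*A*G - 107 = -107 - 4*A*G)
(30225 - 30285)/(u(176, 87) + (-24433 + 2356)/(-16954 + 12771)) = (30225 - 30285)/((-107 - 4*87*176) + (-24433 + 2356)/(-16954 + 12771)) = -60/((-107 - 61248) - 22077/(-4183)) = -60/(-61355 - 22077*(-1/4183)) = -60/(-61355 + 22077/4183) = -60/(-256625888/4183) = -60*(-4183/256625888) = 62745/64156472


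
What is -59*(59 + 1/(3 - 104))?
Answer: -351522/101 ≈ -3480.4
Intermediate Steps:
-59*(59 + 1/(3 - 104)) = -59*(59 + 1/(-101)) = -59*(59 - 1/101) = -59*5958/101 = -351522/101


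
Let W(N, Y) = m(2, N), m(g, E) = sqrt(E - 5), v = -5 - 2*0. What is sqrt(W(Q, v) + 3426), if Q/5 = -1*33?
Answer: sqrt(3426 + I*sqrt(170)) ≈ 58.532 + 0.1114*I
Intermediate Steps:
v = -5 (v = -5 + 0 = -5)
Q = -165 (Q = 5*(-1*33) = 5*(-33) = -165)
m(g, E) = sqrt(-5 + E)
W(N, Y) = sqrt(-5 + N)
sqrt(W(Q, v) + 3426) = sqrt(sqrt(-5 - 165) + 3426) = sqrt(sqrt(-170) + 3426) = sqrt(I*sqrt(170) + 3426) = sqrt(3426 + I*sqrt(170))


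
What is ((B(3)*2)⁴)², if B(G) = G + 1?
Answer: 16777216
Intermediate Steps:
B(G) = 1 + G
((B(3)*2)⁴)² = (((1 + 3)*2)⁴)² = ((4*2)⁴)² = (8⁴)² = 4096² = 16777216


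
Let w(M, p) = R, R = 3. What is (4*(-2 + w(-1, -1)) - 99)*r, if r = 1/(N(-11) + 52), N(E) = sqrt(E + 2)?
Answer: -4940/2713 + 285*I/2713 ≈ -1.8209 + 0.10505*I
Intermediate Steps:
N(E) = sqrt(2 + E)
w(M, p) = 3
r = (52 - 3*I)/2713 (r = 1/(sqrt(2 - 11) + 52) = 1/(sqrt(-9) + 52) = 1/(3*I + 52) = 1/(52 + 3*I) = (52 - 3*I)/2713 ≈ 0.019167 - 0.0011058*I)
(4*(-2 + w(-1, -1)) - 99)*r = (4*(-2 + 3) - 99)*(52/2713 - 3*I/2713) = (4*1 - 99)*(52/2713 - 3*I/2713) = (4 - 99)*(52/2713 - 3*I/2713) = -95*(52/2713 - 3*I/2713) = -4940/2713 + 285*I/2713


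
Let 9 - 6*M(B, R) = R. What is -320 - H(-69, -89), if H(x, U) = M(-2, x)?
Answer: -333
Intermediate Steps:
M(B, R) = 3/2 - R/6
H(x, U) = 3/2 - x/6
-320 - H(-69, -89) = -320 - (3/2 - 1/6*(-69)) = -320 - (3/2 + 23/2) = -320 - 1*13 = -320 - 13 = -333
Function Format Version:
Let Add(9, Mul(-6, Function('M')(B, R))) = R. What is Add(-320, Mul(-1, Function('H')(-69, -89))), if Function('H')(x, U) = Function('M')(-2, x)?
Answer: -333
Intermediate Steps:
Function('M')(B, R) = Add(Rational(3, 2), Mul(Rational(-1, 6), R))
Function('H')(x, U) = Add(Rational(3, 2), Mul(Rational(-1, 6), x))
Add(-320, Mul(-1, Function('H')(-69, -89))) = Add(-320, Mul(-1, Add(Rational(3, 2), Mul(Rational(-1, 6), -69)))) = Add(-320, Mul(-1, Add(Rational(3, 2), Rational(23, 2)))) = Add(-320, Mul(-1, 13)) = Add(-320, -13) = -333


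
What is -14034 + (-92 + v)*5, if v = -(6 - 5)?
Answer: -14499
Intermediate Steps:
v = -1 (v = -1*1 = -1)
-14034 + (-92 + v)*5 = -14034 + (-92 - 1)*5 = -14034 - 93*5 = -14034 - 465 = -14499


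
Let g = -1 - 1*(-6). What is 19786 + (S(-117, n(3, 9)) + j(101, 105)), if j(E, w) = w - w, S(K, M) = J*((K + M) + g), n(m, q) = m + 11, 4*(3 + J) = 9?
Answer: 39719/2 ≈ 19860.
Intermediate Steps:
g = 5 (g = -1 + 6 = 5)
J = -3/4 (J = -3 + (1/4)*9 = -3 + 9/4 = -3/4 ≈ -0.75000)
n(m, q) = 11 + m
S(K, M) = -15/4 - 3*K/4 - 3*M/4 (S(K, M) = -3*((K + M) + 5)/4 = -3*(5 + K + M)/4 = -15/4 - 3*K/4 - 3*M/4)
j(E, w) = 0
19786 + (S(-117, n(3, 9)) + j(101, 105)) = 19786 + ((-15/4 - 3/4*(-117) - 3*(11 + 3)/4) + 0) = 19786 + ((-15/4 + 351/4 - 3/4*14) + 0) = 19786 + ((-15/4 + 351/4 - 21/2) + 0) = 19786 + (147/2 + 0) = 19786 + 147/2 = 39719/2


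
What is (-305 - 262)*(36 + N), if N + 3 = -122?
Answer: 50463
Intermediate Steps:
N = -125 (N = -3 - 122 = -125)
(-305 - 262)*(36 + N) = (-305 - 262)*(36 - 125) = -567*(-89) = 50463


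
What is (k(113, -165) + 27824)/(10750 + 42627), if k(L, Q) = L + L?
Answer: 28050/53377 ≈ 0.52551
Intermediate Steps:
k(L, Q) = 2*L
(k(113, -165) + 27824)/(10750 + 42627) = (2*113 + 27824)/(10750 + 42627) = (226 + 27824)/53377 = 28050*(1/53377) = 28050/53377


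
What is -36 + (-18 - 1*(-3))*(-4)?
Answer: 24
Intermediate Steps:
-36 + (-18 - 1*(-3))*(-4) = -36 + (-18 + 3)*(-4) = -36 - 15*(-4) = -36 + 60 = 24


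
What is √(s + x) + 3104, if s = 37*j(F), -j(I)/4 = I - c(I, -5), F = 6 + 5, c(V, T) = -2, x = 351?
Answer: 3104 + 11*I*√13 ≈ 3104.0 + 39.661*I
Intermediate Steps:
F = 11
j(I) = -8 - 4*I (j(I) = -4*(I - 1*(-2)) = -4*(I + 2) = -4*(2 + I) = -8 - 4*I)
s = -1924 (s = 37*(-8 - 4*11) = 37*(-8 - 44) = 37*(-52) = -1924)
√(s + x) + 3104 = √(-1924 + 351) + 3104 = √(-1573) + 3104 = 11*I*√13 + 3104 = 3104 + 11*I*√13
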